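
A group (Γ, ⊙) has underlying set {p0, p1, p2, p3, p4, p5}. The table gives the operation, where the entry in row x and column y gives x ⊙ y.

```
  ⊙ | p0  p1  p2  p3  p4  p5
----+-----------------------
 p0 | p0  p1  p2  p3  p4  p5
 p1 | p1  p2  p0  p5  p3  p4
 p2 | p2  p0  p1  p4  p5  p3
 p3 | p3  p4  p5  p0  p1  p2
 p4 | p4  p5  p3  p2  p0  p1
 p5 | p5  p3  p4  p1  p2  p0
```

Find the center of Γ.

An element z is central iff its row equals its column in the table.
For p4: p4 ⊙ p1 = p5 ≠ p3 = p1 ⊙ p4, so p4 ∉ Z.
Checking each element this way leaves Z(Γ) = {p0}.

{p0}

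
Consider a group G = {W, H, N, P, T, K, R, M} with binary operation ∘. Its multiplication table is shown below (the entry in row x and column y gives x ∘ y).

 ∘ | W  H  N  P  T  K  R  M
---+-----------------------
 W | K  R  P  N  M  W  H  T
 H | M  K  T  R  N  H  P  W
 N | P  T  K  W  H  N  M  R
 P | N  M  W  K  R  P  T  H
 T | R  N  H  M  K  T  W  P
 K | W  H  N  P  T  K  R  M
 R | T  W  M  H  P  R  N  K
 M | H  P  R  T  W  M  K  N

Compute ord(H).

2

The identity element is K (its row matches the header).
H^1 = H
H^2 = H ∘ H = K
The first power of H equal to the identity is H^2, so ord(H) = 2.
(Structurally, G here is isomorphic to the dihedral group D_4.)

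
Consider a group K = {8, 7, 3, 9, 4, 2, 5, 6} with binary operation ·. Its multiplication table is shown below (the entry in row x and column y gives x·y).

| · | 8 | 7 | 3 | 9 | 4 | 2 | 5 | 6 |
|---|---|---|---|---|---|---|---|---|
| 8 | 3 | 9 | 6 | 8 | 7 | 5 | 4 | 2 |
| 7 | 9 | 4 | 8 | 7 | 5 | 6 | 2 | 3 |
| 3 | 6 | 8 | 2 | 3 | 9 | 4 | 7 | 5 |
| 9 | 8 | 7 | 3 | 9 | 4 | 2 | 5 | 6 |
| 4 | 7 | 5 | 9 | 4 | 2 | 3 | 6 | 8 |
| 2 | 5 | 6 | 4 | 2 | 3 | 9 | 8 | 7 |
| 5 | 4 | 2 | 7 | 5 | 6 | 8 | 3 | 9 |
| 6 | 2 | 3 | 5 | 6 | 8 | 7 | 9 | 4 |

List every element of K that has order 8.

{5, 6, 7, 8}

Identity is 9. Compute the order of each non-identity element by repeated multiplication:
  8: 8 → 3 → 6 → 2 → 5 → 4 → 7 → 9  (order 8)
  7: 7 → 4 → 5 → 2 → 6 → 3 → 8 → 9  (order 8)
  3: 3 → 2 → 4 → 9  (order 4)
  4: 4 → 2 → 3 → 9  (order 4)
  2: 2 → 9  (order 2)
  5: 5 → 3 → 7 → 2 → 8 → 4 → 6 → 9  (order 8)
  6: 6 → 4 → 8 → 2 → 7 → 3 → 5 → 9  (order 8)
Elements of order 8: {5, 6, 7, 8}.
(Structurally, K here is isomorphic to the cyclic group Z_8.)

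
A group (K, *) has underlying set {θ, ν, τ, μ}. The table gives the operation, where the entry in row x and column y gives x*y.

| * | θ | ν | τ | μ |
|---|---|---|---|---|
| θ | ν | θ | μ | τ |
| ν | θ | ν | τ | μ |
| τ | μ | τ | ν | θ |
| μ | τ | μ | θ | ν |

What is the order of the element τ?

2

The identity element is ν (its row matches the header).
τ^1 = τ
τ^2 = τ*τ = ν
The first power of τ equal to the identity is τ^2, so ord(τ) = 2.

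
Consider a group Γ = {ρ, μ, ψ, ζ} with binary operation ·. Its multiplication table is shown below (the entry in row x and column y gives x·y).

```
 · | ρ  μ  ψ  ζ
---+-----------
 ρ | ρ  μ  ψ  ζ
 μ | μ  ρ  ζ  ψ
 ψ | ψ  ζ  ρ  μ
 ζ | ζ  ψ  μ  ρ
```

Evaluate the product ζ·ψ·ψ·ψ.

μ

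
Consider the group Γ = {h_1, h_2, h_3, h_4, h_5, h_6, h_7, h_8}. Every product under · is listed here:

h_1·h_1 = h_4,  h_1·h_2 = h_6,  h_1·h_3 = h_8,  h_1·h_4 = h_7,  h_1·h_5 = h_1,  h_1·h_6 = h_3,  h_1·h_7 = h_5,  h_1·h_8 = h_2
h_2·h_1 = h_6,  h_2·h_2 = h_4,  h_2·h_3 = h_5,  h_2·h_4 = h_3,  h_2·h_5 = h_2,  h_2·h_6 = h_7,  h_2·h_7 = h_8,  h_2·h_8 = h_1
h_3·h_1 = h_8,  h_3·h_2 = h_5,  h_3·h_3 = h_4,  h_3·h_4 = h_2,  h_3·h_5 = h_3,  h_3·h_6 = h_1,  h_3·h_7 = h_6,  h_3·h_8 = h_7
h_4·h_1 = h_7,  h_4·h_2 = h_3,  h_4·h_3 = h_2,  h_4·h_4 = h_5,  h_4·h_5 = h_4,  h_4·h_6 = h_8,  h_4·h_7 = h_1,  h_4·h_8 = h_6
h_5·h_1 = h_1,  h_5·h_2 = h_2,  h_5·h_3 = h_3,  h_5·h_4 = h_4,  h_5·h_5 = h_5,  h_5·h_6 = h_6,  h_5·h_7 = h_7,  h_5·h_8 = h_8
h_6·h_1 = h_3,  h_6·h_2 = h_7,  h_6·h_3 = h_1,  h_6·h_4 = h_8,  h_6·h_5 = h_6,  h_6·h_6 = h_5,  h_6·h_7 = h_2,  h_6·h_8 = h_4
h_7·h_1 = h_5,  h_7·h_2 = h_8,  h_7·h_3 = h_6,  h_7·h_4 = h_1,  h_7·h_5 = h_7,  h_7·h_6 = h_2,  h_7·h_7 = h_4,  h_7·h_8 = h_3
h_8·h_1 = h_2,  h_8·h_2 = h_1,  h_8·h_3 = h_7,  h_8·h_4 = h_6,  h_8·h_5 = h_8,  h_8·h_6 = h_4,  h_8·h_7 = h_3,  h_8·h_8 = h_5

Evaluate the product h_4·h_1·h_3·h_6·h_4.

h_4

h_4·h_1 = h_7
h_7·h_3 = h_6
h_6·h_6 = h_5
h_5·h_4 = h_4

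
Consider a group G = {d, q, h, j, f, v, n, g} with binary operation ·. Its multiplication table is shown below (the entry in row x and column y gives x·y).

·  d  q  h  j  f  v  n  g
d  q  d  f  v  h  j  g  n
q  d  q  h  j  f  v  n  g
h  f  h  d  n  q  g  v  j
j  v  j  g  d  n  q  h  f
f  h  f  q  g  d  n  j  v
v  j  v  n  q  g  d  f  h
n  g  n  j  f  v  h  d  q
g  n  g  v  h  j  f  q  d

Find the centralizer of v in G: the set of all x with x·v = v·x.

{d, j, q, v}

Compare row v with column v entry by entry.
j·v = q = v·j, so j commutes with v.
f·v = n but v·f = g, so f does not.
Collecting the elements that commute with v: C(v) = {d, j, q, v}.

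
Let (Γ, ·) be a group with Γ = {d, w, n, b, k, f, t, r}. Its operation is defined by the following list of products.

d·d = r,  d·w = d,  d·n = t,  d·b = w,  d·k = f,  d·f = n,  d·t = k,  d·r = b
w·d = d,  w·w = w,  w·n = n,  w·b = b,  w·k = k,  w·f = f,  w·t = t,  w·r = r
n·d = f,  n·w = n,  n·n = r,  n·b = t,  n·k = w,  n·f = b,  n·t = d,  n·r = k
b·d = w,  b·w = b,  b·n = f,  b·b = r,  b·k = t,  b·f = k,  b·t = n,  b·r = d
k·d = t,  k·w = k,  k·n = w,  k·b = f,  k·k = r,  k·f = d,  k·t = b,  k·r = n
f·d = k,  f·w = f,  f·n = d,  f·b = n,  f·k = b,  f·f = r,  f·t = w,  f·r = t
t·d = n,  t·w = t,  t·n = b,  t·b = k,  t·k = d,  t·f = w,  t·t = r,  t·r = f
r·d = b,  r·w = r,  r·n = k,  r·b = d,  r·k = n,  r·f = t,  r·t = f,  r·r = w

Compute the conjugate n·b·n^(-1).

The identity is w. In row n, the entry w sits in column k, so n^(-1) = k.
n·b = t
t·k = d
(Structurally, Γ here is isomorphic to the quaternion group Q_8.)

d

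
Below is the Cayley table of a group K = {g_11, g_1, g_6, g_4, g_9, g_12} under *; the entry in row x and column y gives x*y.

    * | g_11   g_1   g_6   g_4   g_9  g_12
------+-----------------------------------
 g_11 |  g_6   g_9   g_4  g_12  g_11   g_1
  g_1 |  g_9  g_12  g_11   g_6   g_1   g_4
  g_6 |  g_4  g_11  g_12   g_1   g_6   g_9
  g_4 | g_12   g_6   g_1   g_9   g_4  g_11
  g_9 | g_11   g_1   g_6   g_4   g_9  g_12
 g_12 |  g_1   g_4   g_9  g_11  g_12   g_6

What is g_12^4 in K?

g_12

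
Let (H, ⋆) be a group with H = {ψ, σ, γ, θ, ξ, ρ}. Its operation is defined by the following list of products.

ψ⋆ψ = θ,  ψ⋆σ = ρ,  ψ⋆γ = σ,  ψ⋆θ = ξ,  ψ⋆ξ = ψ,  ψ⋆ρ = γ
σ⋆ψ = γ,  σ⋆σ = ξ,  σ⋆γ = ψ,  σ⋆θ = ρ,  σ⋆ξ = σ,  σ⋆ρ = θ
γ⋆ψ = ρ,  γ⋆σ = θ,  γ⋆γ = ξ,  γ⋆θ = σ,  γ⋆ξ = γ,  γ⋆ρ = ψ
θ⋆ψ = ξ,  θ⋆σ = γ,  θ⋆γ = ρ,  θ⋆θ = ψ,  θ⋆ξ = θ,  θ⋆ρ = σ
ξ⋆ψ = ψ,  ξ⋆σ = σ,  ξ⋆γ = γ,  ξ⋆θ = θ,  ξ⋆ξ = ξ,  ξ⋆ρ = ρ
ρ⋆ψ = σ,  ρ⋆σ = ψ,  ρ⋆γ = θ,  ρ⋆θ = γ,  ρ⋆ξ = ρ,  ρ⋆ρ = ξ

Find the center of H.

An element z is central iff its row equals its column in the table.
For ψ: ψ ⋆ γ = σ ≠ ρ = γ ⋆ ψ, so ψ ∉ Z.
Checking each element this way leaves Z(H) = {ξ}.

{ξ}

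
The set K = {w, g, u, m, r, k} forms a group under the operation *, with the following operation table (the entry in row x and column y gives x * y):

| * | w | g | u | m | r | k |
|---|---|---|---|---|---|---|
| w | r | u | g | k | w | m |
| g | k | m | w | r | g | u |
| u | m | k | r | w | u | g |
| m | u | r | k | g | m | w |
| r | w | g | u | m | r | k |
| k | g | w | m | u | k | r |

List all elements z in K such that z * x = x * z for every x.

An element z is central iff its row equals its column in the table.
For k: k * m = u ≠ w = m * k, so k ∉ Z.
Checking each element this way leaves Z(K) = {r}.

{r}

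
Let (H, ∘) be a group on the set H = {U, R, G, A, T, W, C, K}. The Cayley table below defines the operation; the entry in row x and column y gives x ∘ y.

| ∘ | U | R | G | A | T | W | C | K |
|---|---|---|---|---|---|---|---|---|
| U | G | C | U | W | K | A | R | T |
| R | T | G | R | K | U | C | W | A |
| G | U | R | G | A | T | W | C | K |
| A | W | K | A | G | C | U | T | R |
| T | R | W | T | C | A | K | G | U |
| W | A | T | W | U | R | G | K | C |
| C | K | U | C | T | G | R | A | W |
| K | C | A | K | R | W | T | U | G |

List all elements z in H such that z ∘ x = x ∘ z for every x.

An element z is central iff its row equals its column in the table.
For U: U ∘ T = K ≠ R = T ∘ U, so U ∉ Z.
Checking each element this way leaves Z(H) = {A, G}.
(Structurally, H here is isomorphic to the dihedral group D_4.)

{A, G}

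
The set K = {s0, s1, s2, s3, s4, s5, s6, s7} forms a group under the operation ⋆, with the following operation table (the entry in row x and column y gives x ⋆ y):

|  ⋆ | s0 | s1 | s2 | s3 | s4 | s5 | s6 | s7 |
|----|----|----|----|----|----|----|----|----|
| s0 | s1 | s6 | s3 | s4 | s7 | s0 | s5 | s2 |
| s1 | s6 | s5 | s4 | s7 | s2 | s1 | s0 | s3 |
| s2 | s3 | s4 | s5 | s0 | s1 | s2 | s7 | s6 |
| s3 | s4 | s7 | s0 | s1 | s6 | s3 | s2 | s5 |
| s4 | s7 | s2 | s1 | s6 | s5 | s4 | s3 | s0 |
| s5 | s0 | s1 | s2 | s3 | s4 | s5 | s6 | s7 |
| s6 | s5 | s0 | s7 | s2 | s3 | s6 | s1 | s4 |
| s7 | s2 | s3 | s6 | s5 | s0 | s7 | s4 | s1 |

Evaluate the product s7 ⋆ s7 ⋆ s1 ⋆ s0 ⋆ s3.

s7 ⋆ s7 = s1
s1 ⋆ s1 = s5
s5 ⋆ s0 = s0
s0 ⋆ s3 = s4
(Structurally, K here is isomorphic to Z_2 x Z_4.)

s4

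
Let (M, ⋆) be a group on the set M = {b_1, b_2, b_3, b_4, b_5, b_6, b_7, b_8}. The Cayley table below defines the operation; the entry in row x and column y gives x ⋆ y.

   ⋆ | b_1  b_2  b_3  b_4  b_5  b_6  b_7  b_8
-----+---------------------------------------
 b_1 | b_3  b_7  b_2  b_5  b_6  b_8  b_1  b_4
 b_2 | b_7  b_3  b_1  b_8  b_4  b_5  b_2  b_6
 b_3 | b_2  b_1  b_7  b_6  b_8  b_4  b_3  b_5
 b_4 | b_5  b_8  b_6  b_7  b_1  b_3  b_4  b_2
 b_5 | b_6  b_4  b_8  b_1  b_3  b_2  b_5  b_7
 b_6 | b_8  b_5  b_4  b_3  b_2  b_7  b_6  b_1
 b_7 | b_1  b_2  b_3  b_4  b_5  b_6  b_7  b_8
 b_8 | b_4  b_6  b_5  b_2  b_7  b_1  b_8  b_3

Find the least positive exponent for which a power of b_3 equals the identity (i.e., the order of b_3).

2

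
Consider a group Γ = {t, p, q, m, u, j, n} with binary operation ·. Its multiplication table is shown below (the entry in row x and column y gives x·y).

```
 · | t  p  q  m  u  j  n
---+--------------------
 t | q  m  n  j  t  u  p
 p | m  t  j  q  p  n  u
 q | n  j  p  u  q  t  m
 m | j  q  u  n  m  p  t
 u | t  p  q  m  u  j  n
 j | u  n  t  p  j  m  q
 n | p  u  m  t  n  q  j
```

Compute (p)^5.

p^1 = p
p^2 = p·p = t
p^3 = t·p = m
p^4 = m·p = q
p^5 = q·p = j

j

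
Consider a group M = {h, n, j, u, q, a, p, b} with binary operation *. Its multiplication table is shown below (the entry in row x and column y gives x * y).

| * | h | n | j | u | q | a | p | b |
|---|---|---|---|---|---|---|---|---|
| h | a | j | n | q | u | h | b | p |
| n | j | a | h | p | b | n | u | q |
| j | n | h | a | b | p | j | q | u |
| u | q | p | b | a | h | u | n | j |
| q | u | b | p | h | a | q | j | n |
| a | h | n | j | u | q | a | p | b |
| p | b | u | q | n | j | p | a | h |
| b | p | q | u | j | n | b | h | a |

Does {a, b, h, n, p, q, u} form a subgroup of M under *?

No

q * p = j, which is not in {a, b, h, n, p, q, u}.
The subset is not closed under *, so it is not a subgroup.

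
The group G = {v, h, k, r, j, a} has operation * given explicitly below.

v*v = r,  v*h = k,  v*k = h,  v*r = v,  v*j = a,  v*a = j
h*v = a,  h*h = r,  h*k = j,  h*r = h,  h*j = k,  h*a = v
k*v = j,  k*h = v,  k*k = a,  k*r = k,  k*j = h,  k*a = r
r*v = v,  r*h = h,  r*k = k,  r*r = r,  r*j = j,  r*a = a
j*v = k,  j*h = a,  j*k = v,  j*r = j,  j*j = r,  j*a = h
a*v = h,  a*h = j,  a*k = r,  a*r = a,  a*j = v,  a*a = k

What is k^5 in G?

k^1 = k
k^2 = k*k = a
k^3 = a*k = r
k^4 = r*k = k
k^5 = k*k = a
(Structurally, G here is isomorphic to the symmetric group S_3.)

a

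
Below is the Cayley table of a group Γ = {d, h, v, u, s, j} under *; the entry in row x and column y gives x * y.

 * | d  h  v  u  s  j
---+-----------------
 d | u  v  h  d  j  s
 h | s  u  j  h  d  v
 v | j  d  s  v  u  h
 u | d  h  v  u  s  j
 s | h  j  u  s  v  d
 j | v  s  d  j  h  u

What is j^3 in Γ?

j^1 = j
j^2 = j * j = u
j^3 = u * j = j
(Structurally, Γ here is isomorphic to the symmetric group S_3.)

j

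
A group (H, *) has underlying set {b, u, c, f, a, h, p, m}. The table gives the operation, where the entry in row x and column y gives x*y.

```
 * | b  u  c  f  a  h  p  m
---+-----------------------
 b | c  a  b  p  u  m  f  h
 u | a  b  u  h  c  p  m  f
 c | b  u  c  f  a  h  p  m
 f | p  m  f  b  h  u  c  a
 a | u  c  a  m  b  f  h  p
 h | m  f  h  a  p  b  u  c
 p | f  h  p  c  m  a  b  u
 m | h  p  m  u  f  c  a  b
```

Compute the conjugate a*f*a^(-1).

p

The identity is c. In row a, the entry c sits in column u, so a^(-1) = u.
a*f = m
m*u = p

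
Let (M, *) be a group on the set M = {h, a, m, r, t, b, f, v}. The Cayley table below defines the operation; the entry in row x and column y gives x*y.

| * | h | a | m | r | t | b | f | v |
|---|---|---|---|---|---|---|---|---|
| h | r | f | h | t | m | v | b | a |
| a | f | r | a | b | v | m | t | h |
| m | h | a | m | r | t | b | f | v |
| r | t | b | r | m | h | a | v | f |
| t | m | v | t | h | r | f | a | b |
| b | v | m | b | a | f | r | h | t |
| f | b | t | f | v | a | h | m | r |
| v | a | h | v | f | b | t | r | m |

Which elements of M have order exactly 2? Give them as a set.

Identity is m. Compute the order of each non-identity element by repeated multiplication:
  h: h → r → t → m  (order 4)
  a: a → r → b → m  (order 4)
  r: r → m  (order 2)
  t: t → r → h → m  (order 4)
  b: b → r → a → m  (order 4)
  f: f → m  (order 2)
  v: v → m  (order 2)
Elements of order 2: {f, r, v}.

{f, r, v}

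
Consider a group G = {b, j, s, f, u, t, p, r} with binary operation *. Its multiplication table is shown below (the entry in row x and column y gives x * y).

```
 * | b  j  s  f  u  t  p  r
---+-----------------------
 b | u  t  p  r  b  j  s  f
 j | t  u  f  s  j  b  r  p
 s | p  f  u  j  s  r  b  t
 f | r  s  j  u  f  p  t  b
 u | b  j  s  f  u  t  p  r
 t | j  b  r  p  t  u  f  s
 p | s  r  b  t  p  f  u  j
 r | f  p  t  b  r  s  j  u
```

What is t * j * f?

r

t * j = b
b * f = r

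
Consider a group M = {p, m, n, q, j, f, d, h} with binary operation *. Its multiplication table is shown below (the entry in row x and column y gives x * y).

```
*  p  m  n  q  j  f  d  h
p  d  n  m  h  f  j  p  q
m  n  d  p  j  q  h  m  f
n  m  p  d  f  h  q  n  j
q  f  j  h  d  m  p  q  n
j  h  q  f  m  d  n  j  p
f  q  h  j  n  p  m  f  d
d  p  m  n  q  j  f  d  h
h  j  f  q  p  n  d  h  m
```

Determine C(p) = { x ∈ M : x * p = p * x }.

Compare row p with column p entry by entry.
n * p = m = p * n, so n commutes with p.
h * p = j but p * h = q, so h does not.
Collecting the elements that commute with p: C(p) = {d, m, n, p}.

{d, m, n, p}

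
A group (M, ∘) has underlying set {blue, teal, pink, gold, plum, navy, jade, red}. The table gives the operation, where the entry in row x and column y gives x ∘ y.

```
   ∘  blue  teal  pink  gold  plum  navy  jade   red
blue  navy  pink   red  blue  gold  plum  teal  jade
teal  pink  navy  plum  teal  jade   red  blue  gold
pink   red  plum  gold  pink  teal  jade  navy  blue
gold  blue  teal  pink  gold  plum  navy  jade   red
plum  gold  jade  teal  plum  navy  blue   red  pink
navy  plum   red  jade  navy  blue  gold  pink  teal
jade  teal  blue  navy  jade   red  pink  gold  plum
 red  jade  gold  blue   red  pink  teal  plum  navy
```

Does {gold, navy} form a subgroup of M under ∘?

Yes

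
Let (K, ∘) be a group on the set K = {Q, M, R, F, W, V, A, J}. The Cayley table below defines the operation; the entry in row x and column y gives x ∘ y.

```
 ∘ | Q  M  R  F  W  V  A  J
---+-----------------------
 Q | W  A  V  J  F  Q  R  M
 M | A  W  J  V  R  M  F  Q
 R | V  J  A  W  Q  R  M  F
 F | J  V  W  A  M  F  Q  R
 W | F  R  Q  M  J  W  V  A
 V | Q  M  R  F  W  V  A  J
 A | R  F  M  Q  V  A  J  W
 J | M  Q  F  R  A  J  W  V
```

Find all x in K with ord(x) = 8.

{F, M, Q, R}

Identity is V. Compute the order of each non-identity element by repeated multiplication:
  Q: Q → W → F → J → M → A → R → V  (order 8)
  M: M → W → R → J → Q → A → F → V  (order 8)
  R: R → A → M → J → F → W → Q → V  (order 8)
  F: F → A → Q → J → R → W → M → V  (order 8)
  W: W → J → A → V  (order 4)
  A: A → J → W → V  (order 4)
  J: J → V  (order 2)
Elements of order 8: {F, M, Q, R}.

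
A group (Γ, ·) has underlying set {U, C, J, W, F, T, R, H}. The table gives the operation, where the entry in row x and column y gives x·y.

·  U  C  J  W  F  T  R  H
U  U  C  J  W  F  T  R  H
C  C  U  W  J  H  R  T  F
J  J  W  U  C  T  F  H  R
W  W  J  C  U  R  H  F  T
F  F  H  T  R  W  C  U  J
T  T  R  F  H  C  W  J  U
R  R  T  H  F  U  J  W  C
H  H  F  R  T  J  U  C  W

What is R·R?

W

Read row R, column R: R·R = W.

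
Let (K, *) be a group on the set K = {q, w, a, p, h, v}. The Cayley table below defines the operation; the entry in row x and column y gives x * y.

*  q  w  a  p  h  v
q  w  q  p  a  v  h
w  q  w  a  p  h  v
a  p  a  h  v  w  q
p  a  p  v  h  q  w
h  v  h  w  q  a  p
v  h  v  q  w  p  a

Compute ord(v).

The identity element is w (its row matches the header).
v^1 = v
v^2 = v * v = a
v^3 = a * v = q
v^4 = q * v = h
v^5 = h * v = p
v^6 = p * v = w
The first power of v equal to the identity is v^6, so ord(v) = 6.

6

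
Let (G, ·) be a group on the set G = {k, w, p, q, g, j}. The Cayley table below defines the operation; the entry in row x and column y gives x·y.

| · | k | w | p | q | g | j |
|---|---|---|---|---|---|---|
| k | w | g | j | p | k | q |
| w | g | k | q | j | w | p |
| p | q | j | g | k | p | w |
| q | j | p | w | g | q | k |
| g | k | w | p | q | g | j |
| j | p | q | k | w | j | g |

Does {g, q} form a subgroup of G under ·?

{g, q} contains the identity g.
Checking products: every product of two elements of {g, q} (read from the table) lies in {g, q}, so the set is closed.
In a finite group, a nonempty closed subset is a subgroup. So {g, q} ≤ G.
(Structurally, G here is isomorphic to the symmetric group S_3.)

Yes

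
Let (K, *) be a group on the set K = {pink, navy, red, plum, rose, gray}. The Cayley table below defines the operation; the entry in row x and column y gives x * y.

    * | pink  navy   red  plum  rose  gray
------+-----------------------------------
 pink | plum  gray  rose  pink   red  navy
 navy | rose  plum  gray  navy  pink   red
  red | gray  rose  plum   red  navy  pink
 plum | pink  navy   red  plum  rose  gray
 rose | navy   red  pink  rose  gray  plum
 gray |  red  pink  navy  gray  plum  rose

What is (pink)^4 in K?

pink^1 = pink
pink^2 = pink * pink = plum
pink^3 = plum * pink = pink
pink^4 = pink * pink = plum

plum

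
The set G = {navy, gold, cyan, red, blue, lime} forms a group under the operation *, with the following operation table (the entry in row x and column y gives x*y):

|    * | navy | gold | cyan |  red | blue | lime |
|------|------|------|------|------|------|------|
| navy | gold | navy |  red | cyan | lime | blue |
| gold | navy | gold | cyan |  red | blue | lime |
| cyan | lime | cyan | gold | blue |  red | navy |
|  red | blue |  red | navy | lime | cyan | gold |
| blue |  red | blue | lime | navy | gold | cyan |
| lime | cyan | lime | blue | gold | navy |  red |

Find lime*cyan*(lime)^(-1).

navy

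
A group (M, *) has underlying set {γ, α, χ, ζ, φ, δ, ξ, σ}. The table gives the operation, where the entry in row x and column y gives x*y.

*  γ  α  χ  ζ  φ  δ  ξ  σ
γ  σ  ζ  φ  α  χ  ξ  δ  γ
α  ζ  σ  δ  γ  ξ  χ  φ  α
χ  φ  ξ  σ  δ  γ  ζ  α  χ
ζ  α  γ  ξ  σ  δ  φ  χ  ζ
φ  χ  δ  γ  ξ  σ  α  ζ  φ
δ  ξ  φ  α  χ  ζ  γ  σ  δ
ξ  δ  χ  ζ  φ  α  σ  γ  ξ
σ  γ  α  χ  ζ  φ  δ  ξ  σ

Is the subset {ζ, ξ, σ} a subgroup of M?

ξ*ξ = γ, which is not in {ζ, ξ, σ}.
The subset is not closed under *, so it is not a subgroup.

No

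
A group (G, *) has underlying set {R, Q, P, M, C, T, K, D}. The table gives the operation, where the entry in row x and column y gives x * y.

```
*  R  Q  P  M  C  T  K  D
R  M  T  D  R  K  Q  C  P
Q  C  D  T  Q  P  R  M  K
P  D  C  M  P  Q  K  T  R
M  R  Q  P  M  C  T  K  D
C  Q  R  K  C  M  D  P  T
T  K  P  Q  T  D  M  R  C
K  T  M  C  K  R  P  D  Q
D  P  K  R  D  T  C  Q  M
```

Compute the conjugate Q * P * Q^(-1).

R

The identity is M. In row Q, the entry M sits in column K, so Q^(-1) = K.
Q * P = T
T * K = R
(Structurally, G here is isomorphic to the dihedral group D_4.)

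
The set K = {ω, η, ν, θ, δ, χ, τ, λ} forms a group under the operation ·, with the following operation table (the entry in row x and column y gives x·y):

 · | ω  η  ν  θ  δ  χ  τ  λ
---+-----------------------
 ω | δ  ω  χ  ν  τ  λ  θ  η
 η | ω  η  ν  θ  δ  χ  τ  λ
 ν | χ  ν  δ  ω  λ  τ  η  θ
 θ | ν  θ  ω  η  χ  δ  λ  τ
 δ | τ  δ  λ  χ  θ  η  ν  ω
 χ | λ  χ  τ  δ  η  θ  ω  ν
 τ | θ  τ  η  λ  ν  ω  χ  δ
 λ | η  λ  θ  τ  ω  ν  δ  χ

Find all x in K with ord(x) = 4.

Identity is η. Compute the order of each non-identity element by repeated multiplication:
  ω: ω → δ → τ → θ → ν → χ → λ → η  (order 8)
  ν: ν → δ → λ → θ → ω → χ → τ → η  (order 8)
  θ: θ → η  (order 2)
  δ: δ → θ → χ → η  (order 4)
  χ: χ → θ → δ → η  (order 4)
  τ: τ → χ → ω → θ → λ → δ → ν → η  (order 8)
  λ: λ → χ → ν → θ → τ → δ → ω → η  (order 8)
Elements of order 4: {δ, χ}.
(Structurally, K here is isomorphic to the cyclic group Z_8.)

{δ, χ}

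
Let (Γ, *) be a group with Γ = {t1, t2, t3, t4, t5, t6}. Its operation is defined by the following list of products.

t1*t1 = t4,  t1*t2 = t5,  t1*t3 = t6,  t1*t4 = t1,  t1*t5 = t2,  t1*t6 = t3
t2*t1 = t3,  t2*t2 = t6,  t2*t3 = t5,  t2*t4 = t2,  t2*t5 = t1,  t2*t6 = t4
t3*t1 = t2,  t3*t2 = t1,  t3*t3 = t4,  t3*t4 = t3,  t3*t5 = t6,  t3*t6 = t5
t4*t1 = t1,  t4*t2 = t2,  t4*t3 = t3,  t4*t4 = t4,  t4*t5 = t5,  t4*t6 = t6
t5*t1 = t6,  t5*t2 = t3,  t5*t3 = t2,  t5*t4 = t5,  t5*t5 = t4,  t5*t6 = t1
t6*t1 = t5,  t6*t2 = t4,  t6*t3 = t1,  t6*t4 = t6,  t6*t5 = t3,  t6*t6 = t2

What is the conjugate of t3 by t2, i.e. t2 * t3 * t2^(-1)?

The identity is t4. In row t2, the entry t4 sits in column t6, so t2^(-1) = t6.
t2 * t3 = t5
t5 * t6 = t1
(Structurally, Γ here is isomorphic to the symmetric group S_3.)

t1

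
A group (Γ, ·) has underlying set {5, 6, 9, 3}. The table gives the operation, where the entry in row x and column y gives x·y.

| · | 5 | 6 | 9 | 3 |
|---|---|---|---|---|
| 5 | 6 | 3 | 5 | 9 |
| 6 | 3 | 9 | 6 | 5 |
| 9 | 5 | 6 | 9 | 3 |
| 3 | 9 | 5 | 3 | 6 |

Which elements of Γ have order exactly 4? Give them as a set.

Identity is 9. Compute the order of each non-identity element by repeated multiplication:
  5: 5 → 6 → 3 → 9  (order 4)
  6: 6 → 9  (order 2)
  3: 3 → 6 → 5 → 9  (order 4)
Elements of order 4: {3, 5}.

{3, 5}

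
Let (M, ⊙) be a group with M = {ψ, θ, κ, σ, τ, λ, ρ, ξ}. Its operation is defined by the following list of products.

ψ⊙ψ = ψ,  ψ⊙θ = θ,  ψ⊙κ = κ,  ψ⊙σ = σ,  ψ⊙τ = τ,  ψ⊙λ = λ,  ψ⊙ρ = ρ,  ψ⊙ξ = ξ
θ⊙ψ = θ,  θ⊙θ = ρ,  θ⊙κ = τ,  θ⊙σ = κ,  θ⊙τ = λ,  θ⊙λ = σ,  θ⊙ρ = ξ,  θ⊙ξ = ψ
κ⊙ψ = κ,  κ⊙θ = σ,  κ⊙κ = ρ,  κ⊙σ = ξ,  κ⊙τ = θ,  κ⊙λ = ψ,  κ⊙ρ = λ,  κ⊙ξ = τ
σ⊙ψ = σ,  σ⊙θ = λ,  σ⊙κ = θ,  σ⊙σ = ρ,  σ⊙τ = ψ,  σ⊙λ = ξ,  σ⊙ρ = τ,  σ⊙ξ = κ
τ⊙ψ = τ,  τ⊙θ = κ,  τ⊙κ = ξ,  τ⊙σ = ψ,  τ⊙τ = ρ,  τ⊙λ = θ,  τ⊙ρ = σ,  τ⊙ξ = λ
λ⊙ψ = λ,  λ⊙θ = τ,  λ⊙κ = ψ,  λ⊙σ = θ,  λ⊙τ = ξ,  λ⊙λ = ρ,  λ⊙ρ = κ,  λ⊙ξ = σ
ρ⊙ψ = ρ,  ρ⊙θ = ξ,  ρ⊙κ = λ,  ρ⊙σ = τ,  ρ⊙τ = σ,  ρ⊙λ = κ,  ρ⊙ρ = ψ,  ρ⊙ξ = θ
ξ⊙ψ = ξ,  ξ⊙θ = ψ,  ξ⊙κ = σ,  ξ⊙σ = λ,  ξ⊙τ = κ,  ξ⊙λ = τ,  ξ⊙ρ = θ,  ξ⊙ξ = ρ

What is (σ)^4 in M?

σ^1 = σ
σ^2 = σ ⊙ σ = ρ
σ^3 = ρ ⊙ σ = τ
σ^4 = τ ⊙ σ = ψ

ψ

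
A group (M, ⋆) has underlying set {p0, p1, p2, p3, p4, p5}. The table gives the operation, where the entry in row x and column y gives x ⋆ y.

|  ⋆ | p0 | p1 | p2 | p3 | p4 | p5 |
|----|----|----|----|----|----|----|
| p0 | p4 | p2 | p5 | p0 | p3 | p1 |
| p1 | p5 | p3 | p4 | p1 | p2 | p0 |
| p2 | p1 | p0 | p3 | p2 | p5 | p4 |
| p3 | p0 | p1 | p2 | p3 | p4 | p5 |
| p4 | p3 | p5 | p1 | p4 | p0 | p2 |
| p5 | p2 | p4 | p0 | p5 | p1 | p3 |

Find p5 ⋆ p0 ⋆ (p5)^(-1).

p4

The identity is p3. In row p5, the entry p3 sits in column p5, so p5^(-1) = p5.
p5 ⋆ p0 = p2
p2 ⋆ p5 = p4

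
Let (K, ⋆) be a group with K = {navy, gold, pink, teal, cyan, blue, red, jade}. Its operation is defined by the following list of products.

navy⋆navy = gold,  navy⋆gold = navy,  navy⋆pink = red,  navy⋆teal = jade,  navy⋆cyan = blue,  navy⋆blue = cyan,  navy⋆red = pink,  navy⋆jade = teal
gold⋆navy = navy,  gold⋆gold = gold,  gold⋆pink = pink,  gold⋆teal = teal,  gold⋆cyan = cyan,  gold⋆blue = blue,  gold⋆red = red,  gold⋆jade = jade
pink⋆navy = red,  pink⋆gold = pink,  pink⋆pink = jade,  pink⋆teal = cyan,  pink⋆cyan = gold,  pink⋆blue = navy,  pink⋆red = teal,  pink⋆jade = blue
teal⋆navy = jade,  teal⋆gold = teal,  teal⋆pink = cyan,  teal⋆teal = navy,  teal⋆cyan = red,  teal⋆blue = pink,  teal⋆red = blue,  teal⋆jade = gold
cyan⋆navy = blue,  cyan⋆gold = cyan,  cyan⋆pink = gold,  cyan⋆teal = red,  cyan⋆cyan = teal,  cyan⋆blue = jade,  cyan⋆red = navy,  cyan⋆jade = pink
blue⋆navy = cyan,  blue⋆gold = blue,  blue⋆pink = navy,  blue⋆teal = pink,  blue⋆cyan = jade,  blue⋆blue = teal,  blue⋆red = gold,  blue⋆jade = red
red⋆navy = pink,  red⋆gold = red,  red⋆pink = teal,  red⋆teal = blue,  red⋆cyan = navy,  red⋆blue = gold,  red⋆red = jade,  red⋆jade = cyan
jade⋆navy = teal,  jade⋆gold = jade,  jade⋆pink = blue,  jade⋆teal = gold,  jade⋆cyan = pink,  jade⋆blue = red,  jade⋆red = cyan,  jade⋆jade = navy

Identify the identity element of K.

gold

The identity e satisfies e ⋆ x = x for all x, so its row in the table reproduces the column headers.
Row gold reads: navy, gold, pink, teal, cyan, blue, red, jade — exactly the header order. So gold is the identity.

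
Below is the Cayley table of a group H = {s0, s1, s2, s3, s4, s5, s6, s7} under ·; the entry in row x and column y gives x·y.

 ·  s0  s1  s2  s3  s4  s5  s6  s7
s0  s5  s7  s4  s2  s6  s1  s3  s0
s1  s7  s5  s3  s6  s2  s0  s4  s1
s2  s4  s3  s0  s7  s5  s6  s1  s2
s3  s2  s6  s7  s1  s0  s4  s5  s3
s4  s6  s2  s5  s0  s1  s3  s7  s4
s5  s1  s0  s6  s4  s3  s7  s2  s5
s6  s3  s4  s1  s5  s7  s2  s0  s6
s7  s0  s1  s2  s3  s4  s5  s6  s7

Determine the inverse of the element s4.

s6

First locate the identity: row s7 matches the header, so s7 is the identity.
Scan row s4 for s7: s4·s6 = s7. Hence s4^(-1) = s6.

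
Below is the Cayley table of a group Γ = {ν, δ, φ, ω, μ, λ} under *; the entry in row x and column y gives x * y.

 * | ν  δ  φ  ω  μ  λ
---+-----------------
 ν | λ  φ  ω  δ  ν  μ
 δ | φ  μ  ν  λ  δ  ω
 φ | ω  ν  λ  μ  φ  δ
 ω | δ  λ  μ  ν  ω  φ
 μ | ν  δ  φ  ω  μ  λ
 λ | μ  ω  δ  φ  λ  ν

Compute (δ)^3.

δ^1 = δ
δ^2 = δ * δ = μ
δ^3 = μ * δ = δ

δ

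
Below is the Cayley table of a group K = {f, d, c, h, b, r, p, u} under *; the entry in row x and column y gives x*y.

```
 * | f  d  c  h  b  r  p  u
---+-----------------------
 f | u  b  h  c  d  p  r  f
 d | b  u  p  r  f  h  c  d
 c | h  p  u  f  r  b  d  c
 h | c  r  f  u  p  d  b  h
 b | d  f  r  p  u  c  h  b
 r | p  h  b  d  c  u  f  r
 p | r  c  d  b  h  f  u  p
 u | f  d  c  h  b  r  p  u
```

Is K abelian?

Yes

Check whether the table is symmetric across its main diagonal.
Every entry (row x, col y) equals the entry (row y, col x), so K is abelian.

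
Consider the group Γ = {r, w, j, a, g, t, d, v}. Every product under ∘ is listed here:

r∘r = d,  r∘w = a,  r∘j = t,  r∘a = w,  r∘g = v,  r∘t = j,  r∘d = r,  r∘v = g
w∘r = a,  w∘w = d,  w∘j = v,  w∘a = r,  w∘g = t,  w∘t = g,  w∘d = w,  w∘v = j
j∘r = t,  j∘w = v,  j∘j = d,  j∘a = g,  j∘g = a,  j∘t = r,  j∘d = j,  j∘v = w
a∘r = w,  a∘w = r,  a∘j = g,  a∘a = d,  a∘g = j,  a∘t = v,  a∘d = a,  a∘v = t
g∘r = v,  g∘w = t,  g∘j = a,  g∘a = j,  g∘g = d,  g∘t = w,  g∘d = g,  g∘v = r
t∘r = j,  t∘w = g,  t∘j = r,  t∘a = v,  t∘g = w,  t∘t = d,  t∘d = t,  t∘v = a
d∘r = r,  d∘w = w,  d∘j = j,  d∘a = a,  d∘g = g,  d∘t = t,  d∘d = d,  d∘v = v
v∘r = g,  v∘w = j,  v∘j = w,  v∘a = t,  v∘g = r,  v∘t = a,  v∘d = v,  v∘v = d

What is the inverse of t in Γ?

t

First locate the identity: row d matches the header, so d is the identity.
Scan row t for d: t ∘ t = d. Hence t^(-1) = t.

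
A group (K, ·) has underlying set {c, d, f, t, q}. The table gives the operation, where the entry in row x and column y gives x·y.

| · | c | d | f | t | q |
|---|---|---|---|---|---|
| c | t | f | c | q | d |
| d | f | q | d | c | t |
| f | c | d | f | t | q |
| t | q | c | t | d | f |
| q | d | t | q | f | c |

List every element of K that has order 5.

Identity is f. Compute the order of each non-identity element by repeated multiplication:
  c: c → t → q → d → f  (order 5)
  d: d → q → t → c → f  (order 5)
  t: t → d → c → q → f  (order 5)
  q: q → c → d → t → f  (order 5)
Elements of order 5: {c, d, q, t}.

{c, d, q, t}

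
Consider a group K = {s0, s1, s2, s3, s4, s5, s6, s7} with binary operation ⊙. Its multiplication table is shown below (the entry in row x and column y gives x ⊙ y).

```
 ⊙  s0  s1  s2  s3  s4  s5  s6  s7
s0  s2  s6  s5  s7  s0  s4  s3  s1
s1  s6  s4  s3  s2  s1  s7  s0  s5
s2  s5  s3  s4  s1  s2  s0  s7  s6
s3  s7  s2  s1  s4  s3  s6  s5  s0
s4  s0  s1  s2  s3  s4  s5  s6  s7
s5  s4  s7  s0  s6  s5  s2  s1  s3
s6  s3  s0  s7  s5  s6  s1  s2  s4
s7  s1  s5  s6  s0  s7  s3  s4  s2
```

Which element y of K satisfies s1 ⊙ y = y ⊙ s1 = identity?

s1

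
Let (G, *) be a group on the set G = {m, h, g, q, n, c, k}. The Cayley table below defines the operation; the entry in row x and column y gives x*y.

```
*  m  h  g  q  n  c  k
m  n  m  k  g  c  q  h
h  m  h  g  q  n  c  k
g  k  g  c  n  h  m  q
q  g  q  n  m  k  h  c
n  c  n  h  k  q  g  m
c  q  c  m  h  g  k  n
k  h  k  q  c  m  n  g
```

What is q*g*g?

h

q*g = n
n*g = h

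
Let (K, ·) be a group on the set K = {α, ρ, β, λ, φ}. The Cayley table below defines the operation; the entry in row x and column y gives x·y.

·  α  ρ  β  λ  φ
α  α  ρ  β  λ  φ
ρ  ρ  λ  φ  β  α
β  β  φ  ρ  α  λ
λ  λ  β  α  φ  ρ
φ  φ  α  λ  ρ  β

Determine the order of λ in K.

The identity element is α (its row matches the header).
λ^1 = λ
λ^2 = λ·λ = φ
λ^3 = φ·λ = ρ
λ^4 = ρ·λ = β
λ^5 = β·λ = α
The first power of λ equal to the identity is λ^5, so ord(λ) = 5.

5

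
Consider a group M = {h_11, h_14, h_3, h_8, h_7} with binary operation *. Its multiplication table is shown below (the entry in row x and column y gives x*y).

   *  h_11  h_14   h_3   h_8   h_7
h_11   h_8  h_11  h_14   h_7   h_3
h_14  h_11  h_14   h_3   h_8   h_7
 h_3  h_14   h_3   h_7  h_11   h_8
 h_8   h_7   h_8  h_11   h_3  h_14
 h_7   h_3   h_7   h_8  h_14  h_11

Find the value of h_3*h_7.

h_8

Read row h_3, column h_7: h_3*h_7 = h_8.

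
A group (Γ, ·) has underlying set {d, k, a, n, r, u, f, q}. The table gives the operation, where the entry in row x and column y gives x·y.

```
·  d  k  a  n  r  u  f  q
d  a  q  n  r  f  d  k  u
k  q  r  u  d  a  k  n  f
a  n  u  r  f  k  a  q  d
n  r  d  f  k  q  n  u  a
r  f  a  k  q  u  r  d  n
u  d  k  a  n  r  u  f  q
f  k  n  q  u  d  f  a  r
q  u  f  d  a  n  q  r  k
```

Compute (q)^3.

q^1 = q
q^2 = q·q = k
q^3 = k·q = f

f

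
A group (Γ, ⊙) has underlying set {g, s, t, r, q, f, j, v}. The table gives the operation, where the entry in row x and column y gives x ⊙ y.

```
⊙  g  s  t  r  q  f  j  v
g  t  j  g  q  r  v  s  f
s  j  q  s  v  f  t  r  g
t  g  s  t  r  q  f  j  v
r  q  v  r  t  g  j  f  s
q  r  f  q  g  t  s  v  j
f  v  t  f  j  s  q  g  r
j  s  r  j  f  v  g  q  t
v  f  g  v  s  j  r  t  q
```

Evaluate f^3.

f^1 = f
f^2 = f ⊙ f = q
f^3 = q ⊙ f = s

s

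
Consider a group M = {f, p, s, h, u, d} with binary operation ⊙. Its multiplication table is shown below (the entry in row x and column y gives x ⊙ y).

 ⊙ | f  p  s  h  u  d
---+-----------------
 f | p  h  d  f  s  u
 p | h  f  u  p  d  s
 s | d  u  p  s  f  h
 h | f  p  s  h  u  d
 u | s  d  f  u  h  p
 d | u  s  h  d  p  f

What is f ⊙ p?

Read row f, column p: f ⊙ p = h.

h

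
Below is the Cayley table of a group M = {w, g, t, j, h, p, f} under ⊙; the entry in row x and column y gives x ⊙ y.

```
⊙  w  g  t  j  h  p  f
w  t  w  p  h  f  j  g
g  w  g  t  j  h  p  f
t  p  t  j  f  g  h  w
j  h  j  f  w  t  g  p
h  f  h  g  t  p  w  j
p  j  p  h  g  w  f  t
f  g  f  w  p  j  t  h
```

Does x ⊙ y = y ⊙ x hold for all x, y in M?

Check whether the table is symmetric across its main diagonal.
Every entry (row x, col y) equals the entry (row y, col x), so M is abelian.

Yes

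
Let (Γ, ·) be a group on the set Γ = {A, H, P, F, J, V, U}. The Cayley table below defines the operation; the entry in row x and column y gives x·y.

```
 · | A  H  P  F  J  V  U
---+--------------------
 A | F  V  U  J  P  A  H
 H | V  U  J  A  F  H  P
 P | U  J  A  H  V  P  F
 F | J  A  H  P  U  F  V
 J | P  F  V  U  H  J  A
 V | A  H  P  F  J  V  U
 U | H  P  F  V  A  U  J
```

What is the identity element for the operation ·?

The identity e satisfies e·x = x for all x, so its row in the table reproduces the column headers.
Row V reads: A, H, P, F, J, V, U — exactly the header order. So V is the identity.

V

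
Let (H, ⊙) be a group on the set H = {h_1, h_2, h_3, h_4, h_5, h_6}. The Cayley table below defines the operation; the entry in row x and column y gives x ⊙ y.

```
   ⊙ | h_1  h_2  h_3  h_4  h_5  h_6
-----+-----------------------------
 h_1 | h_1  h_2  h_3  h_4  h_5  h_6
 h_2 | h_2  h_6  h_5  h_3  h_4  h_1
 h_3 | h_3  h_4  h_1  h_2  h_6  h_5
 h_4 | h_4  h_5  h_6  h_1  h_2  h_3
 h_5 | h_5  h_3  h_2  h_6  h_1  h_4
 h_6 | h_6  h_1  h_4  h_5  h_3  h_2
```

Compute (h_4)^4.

h_4^1 = h_4
h_4^2 = h_4 ⊙ h_4 = h_1
h_4^3 = h_1 ⊙ h_4 = h_4
h_4^4 = h_4 ⊙ h_4 = h_1

h_1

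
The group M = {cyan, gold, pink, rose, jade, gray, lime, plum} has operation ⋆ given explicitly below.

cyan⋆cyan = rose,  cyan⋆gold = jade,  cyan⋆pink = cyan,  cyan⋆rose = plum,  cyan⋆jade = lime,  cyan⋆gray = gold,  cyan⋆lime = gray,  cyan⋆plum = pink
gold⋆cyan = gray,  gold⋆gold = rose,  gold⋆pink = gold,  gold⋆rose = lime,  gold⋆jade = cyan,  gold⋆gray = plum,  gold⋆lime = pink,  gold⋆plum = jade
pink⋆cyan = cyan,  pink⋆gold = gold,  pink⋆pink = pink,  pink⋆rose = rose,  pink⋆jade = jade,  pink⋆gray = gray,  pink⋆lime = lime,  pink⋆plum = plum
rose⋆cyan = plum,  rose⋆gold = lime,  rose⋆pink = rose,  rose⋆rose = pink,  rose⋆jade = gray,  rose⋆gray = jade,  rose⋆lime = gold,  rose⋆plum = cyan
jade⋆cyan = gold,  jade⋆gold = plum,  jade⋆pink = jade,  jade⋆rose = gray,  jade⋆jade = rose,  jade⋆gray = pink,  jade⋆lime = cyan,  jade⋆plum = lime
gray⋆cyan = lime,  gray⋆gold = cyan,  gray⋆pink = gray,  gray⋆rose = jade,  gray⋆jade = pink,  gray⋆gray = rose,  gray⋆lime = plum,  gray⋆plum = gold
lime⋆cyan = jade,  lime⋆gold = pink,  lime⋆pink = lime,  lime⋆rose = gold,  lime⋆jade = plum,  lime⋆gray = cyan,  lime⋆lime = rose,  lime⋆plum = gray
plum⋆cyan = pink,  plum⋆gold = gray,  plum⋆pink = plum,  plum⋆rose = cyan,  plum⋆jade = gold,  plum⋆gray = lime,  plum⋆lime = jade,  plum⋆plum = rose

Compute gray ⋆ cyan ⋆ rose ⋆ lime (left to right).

gray ⋆ cyan = lime
lime ⋆ rose = gold
gold ⋆ lime = pink

pink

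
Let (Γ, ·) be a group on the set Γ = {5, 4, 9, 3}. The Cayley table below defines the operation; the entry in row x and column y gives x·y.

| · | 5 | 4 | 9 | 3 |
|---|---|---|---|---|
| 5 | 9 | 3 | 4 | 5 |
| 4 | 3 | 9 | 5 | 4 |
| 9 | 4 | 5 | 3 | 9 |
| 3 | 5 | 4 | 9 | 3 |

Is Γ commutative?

Check whether the table is symmetric across its main diagonal.
Every entry (row x, col y) equals the entry (row y, col x), so Γ is abelian.

Yes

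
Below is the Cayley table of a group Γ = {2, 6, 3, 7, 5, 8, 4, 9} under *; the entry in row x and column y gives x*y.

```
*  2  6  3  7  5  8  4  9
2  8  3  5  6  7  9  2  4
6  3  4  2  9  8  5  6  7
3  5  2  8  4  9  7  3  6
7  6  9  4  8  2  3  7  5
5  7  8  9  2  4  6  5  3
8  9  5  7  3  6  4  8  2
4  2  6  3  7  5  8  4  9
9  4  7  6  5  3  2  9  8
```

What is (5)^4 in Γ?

5^1 = 5
5^2 = 5*5 = 4
5^3 = 4*5 = 5
5^4 = 5*5 = 4

4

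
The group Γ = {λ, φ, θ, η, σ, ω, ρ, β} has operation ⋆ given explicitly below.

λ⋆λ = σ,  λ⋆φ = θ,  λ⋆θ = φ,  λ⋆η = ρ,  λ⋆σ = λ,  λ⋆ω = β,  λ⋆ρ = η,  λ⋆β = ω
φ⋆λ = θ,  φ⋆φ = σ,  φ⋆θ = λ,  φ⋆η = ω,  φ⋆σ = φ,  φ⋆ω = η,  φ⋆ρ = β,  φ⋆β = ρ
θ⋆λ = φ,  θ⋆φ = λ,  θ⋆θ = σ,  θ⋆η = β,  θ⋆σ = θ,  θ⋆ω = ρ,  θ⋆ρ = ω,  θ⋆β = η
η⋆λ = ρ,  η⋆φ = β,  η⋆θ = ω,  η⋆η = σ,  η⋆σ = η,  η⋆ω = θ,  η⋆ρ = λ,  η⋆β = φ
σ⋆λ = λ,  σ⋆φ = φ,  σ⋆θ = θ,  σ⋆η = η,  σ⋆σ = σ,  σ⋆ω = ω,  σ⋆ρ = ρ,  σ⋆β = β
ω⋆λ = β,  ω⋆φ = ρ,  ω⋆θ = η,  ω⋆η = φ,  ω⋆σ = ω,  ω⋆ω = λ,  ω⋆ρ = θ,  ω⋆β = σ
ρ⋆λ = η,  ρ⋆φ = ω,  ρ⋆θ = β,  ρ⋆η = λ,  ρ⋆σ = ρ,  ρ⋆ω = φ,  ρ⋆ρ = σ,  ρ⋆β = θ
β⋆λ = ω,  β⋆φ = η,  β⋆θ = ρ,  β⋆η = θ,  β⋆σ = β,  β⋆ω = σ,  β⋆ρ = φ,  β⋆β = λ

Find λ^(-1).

First locate the identity: row σ matches the header, so σ is the identity.
Scan row λ for σ: λ ⋆ λ = σ. Hence λ^(-1) = λ.

λ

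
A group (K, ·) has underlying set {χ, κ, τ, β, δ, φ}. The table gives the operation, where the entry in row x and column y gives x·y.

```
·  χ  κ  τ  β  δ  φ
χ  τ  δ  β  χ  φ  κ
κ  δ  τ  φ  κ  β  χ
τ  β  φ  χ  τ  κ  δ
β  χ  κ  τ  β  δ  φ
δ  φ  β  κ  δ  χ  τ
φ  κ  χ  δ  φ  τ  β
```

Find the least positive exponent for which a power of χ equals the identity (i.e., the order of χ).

3

The identity element is β (its row matches the header).
χ^1 = χ
χ^2 = χ·χ = τ
χ^3 = τ·χ = β
The first power of χ equal to the identity is χ^3, so ord(χ) = 3.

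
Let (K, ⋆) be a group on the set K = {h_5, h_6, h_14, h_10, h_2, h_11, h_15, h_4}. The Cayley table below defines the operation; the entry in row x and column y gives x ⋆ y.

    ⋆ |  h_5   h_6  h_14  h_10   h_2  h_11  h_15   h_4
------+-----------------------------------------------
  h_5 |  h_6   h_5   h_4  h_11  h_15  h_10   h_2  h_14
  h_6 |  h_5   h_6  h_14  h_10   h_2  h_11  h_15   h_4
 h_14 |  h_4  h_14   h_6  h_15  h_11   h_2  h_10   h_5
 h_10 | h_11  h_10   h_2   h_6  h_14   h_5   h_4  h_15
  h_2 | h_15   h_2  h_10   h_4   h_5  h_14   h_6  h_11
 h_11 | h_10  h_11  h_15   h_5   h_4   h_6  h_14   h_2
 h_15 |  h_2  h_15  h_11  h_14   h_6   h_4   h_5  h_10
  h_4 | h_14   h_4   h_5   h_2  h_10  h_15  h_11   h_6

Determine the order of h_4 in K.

The identity element is h_6 (its row matches the header).
h_4^1 = h_4
h_4^2 = h_4 ⋆ h_4 = h_6
The first power of h_4 equal to the identity is h_4^2, so ord(h_4) = 2.

2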